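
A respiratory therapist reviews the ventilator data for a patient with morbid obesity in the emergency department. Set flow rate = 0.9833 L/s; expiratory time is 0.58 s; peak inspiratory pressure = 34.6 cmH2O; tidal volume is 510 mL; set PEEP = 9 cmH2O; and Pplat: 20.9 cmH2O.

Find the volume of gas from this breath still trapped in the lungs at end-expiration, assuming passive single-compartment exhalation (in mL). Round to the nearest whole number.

193

R = (PIP − Pplat)/V̇ = (34.6 − 20.9) / 0.9833 = 13.7/0.9833 = 13.933 cmH2O·s/L.
C = Vt/(Pplat − PEEP) = 510.0 / (20.9 − 9) = 510.0/11.9 = 42.857 mL/cmH2O.
τ = R × C = 13.933 × 0.04286 L/cmH2O = 0.5972 s.
Fraction remaining = e^(−Te/τ) = e^(−0.58/0.5972) = 0.3786.
Trapped volume = 510.0 × 0.3786 = 193.09 mL.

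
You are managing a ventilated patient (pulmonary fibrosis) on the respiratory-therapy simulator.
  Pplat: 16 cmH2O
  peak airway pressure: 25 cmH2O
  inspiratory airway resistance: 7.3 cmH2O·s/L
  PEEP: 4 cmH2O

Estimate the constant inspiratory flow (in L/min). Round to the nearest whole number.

flow = (PIP − Pplat) / Raw = (25 − 16) / 7.3 = 1.233 L/s × 60 = 73.98 L/min.

74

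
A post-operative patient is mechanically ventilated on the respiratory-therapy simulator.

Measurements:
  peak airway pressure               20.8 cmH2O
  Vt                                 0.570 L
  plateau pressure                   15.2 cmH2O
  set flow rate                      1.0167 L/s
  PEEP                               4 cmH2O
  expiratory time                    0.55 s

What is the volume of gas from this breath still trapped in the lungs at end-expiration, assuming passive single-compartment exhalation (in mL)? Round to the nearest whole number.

80

R = (PIP − Pplat)/V̇ = (20.8 − 15.2) / 1.0167 = 5.6/1.0167 = 5.508 cmH2O·s/L.
C = Vt/(Pplat − PEEP) = 570.0 / (15.2 − 4) = 570.0/11.2 = 50.893 mL/cmH2O.
τ = R × C = 5.508 × 0.05089 L/cmH2O = 0.2803 s.
Fraction remaining = e^(−Te/τ) = e^(−0.55/0.2803) = 0.1406.
Trapped volume = 570.0 × 0.1406 = 80.142 mL.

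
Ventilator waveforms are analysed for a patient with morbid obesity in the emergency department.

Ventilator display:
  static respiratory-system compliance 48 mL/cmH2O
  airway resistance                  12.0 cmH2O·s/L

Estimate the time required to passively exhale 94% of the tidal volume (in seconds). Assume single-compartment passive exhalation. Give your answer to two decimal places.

τ = R × C = 12.0 × 48 mL/cmH2O = 12.0 × 0.048 L/cmH2O = 0.576 s.
Exhaled fraction f = 1 − e^(−t/τ) → t = −τ·ln(1 − f) = −0.576·ln(0.06) = 1.621 s.

1.62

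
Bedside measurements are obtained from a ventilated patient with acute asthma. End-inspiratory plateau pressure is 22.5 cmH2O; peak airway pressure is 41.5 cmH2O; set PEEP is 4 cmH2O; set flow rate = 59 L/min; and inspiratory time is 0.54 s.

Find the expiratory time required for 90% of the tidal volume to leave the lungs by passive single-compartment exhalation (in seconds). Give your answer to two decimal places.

Flow: 59 L/min ÷ 60 = 0.9833 L/s.
Vt = flow × Ti = 0.9833 L/s × 0.54 s × 1000 mL/L = 530.98 mL.
R = (PIP − Pplat)/V̇ = (41.5 − 22.5) / 0.9833 = 19.0/0.9833 = 19.323 cmH2O·s/L.
C = Vt/(Pplat − PEEP) = 530.98 / (22.5 − 4) = 530.98/18.5 = 28.702 mL/cmH2O.
τ = R × C = 19.323 × 0.0287 L/cmH2O = 0.5546 s.
t = −τ·ln(1 − 0.90) = −0.5546·ln(0.1) = 1.277 s.

1.28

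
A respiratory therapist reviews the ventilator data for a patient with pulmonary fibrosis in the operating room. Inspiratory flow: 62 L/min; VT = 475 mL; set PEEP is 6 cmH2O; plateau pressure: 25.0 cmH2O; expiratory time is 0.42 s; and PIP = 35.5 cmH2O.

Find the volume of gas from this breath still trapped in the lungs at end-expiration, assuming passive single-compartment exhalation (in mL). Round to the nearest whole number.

Flow: 62 L/min ÷ 60 = 1.0333 L/s.
R = (PIP − Pplat)/V̇ = (35.5 − 25.0) / 1.0333 = 10.5/1.0333 = 10.162 cmH2O·s/L.
C = Vt/(Pplat − PEEP) = 475.0 / (25.0 − 6) = 475.0/19.0 = 25.0 mL/cmH2O.
τ = R × C = 10.162 × 0.025 L/cmH2O = 0.2541 s.
Fraction remaining = e^(−Te/τ) = e^(−0.42/0.2541) = 0.1915.
Trapped volume = 475.0 × 0.1915 = 90.963 mL.

91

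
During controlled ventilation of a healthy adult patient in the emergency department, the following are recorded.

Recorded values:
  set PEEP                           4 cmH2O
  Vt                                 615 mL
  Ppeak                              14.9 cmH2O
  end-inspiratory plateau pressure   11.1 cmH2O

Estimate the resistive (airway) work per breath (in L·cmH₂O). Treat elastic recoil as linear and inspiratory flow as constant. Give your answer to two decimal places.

With constant inspiratory flow the resistive pressure is constant at PIP − Pplat = 14.9 − 11.1 = 3.8 cmH2O, so resistive work = 3.8 × 0.615 = 2.337 L·cmH2O.

2.34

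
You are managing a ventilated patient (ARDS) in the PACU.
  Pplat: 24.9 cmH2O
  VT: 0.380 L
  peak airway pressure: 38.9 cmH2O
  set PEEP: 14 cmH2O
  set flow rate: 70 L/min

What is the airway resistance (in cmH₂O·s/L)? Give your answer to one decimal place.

12.0

Flow: 70 L/min ÷ 60 = 1.1667 L/s.
Raw = (PIP − Pplat) / flow = (38.9 − 24.9) / 1.1667 = 14.0 / 1.1667 = 12.0 cmH2O·s/L.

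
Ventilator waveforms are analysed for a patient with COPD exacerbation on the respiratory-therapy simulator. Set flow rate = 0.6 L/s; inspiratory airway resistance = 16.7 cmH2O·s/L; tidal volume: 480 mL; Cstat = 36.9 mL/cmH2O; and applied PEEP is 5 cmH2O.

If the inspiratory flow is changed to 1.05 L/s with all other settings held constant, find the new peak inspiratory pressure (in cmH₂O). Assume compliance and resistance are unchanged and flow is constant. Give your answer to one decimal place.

35.5

PIP = Vt/C + R·V̇ + PEEP (constant-flow equation of motion).
Only the resistive term changes: ΔPIP = R × ΔV̇ = 16.7 × (1.05 − 0.6) = 16.7 × 0.45 = 7.515 cmH2O.
Original PIP = 480/36.9 + 16.7×0.6 + 5 = 28.028 cmH2O; new PIP = 28.028 + (7.515) = 35.543 cmH2O.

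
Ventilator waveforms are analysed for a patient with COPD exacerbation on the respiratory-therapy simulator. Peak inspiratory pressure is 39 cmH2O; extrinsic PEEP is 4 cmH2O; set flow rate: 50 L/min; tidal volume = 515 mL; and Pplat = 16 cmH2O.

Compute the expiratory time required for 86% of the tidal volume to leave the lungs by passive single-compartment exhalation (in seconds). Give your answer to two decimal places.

Flow: 50 L/min ÷ 60 = 0.8333 L/s.
R = (PIP − Pplat)/V̇ = (39 − 16) / 0.8333 = 23.0/0.8333 = 27.601 cmH2O·s/L.
C = Vt/(Pplat − PEEP) = 515.0 / (16 − 4) = 515.0/12.0 = 42.917 mL/cmH2O.
τ = R × C = 27.601 × 0.04292 L/cmH2O = 1.185 s.
t = −τ·ln(1 − 0.86) = −1.185·ln(0.14) = 2.33 s.

2.33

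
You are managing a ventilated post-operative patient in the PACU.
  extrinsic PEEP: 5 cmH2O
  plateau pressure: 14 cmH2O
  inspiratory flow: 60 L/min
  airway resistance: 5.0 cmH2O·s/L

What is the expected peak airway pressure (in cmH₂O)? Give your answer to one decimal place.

Flow: 60 L/min ÷ 60 = 1 L/s.
PIP = Pplat + Raw × flow = 14 + 5.0 × 1 = 14 + 5.0 = 19.0 cmH2O.

19.0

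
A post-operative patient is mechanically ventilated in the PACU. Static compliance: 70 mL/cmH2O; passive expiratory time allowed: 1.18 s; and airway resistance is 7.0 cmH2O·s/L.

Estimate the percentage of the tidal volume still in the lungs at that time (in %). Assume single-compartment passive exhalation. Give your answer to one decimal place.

9.0

τ = R × C = 7.0 × 70 mL/cmH2O = 7.0 × 0.070 L/cmH2O = 0.49 s.
Passive exhalation: V(t)/V₀ = e^(−t/τ) = e^(−1.18/0.49) = 0.08998.
Fraction remaining = 0.08998 → 8.998%.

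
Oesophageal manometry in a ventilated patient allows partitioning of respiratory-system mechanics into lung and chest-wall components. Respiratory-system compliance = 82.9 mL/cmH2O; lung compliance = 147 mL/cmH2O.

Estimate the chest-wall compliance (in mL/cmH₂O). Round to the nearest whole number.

1/Ccw = 1/Crs − 1/CL.
1/Ccw = 1/82.9 − 1/147 = 0.00526.
Ccw = 190.11 mL/cmH2O.

190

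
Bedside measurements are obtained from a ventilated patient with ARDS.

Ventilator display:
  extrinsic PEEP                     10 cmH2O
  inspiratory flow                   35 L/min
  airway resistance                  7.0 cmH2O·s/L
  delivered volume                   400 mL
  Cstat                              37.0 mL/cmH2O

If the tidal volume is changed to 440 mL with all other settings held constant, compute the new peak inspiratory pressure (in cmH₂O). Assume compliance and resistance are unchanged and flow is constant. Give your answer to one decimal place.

Flow: 35 L/min ÷ 60 = 0.5833 L/s.
PIP = Vt/C + R·V̇ + PEEP (constant-flow equation of motion).
Only the elastic term changes: ΔPIP = ΔVt / C = (440 − 400) / 37.0 = 1.081 cmH2O.
Original PIP = 400/37.0 + 7.0×0.5833 + 10 = 24.894 cmH2O; new PIP = 24.894 + (1.081) = 25.975 cmH2O.

26.0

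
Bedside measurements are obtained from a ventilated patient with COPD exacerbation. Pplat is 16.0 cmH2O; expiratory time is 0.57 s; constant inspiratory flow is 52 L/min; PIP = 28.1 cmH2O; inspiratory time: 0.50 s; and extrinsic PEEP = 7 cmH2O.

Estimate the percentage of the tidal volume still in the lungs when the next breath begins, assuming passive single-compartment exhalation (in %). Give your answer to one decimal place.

Flow: 52 L/min ÷ 60 = 0.8667 L/s.
Vt = flow × Ti = 0.8667 L/s × 0.50 s × 1000 mL/L = 433.35 mL.
R = (PIP − Pplat)/V̇ = (28.1 − 16.0) / 0.8667 = 12.1/0.8667 = 13.961 cmH2O·s/L.
C = Vt/(Pplat − PEEP) = 433.35 / (16.0 − 7) = 433.35/9.0 = 48.15 mL/cmH2O.
τ = R × C = 13.961 × 0.04815 L/cmH2O = 0.6722 s.
Fraction remaining at end-expiration = e^(−Te/τ) = e^(−0.57/0.6722) = 0.4283 → 42.83%.

42.8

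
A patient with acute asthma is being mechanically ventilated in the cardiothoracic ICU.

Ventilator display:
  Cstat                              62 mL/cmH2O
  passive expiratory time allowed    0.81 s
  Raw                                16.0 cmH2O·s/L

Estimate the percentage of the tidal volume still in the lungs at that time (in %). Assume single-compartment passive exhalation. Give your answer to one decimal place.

44.2

τ = R × C = 16.0 × 62 mL/cmH2O = 16.0 × 0.062 L/cmH2O = 0.992 s.
Passive exhalation: V(t)/V₀ = e^(−t/τ) = e^(−0.81/0.992) = 0.442.
Fraction remaining = 0.442 → 44.2%.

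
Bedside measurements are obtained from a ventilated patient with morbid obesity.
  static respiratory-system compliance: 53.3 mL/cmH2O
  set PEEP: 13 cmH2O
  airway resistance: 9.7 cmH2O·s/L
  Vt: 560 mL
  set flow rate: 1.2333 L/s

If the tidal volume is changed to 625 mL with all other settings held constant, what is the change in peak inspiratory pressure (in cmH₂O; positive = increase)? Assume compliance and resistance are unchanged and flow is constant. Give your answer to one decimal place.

PIP = Vt/C + R·V̇ + PEEP (constant-flow equation of motion).
Only the elastic term changes: ΔPIP = ΔVt / C = (625 − 560) / 53.3 = 1.22 cmH2O.

1.2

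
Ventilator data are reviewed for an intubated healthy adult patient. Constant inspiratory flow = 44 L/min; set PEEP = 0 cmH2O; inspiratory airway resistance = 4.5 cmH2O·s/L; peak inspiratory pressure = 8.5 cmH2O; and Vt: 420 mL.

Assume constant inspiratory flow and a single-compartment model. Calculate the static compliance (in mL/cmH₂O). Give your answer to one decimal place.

Flow: 44 L/min ÷ 60 = 0.7333 L/s.
Equation of motion (constant flow): PIP = Vt/C + R·V̇ + PEEP.
Vt/C = PIP − R·V̇ − PEEP = 8.5 − 4.5×0.7333 − 0 = 8.5 − 3.3 − 0 = 5.2 cmH2O.
C = Vt / 5.2 = 420 / 5.2 = 80.769 mL/cmH2O.

80.8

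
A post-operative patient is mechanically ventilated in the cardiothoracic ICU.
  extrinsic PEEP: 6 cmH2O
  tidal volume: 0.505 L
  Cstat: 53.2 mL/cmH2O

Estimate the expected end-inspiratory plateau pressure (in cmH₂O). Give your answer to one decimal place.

15.5

Pplat = PEEP + Vt / Cstat = 6 + 505 / 53.2 = 6 + 9.492 = 15.492 cmH2O.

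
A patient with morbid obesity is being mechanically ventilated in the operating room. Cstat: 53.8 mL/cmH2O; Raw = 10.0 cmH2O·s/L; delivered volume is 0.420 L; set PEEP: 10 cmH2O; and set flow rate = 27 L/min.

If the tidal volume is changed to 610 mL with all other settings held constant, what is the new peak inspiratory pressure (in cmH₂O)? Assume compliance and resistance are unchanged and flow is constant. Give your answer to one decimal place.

25.8

Flow: 27 L/min ÷ 60 = 0.45 L/s.
PIP = Vt/C + R·V̇ + PEEP (constant-flow equation of motion).
Only the elastic term changes: ΔPIP = ΔVt / C = (610 − 420) / 53.8 = 3.532 cmH2O.
Original PIP = 420/53.8 + 10.0×0.45 + 10 = 22.307 cmH2O; new PIP = 22.307 + (3.532) = 25.839 cmH2O.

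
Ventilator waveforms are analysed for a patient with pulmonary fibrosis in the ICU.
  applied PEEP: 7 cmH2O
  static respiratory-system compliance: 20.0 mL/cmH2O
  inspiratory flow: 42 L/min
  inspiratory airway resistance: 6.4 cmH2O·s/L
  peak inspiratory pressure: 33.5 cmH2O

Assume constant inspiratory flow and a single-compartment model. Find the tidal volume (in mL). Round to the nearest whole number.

440

Flow: 42 L/min ÷ 60 = 0.7 L/s.
Equation of motion (constant flow): PIP = Vt/C + R·V̇ + PEEP.
Vt/C = PIP − R·V̇ − PEEP = 33.5 − 4.48 − 7 = 22.02 cmH2O.
Vt = C × 22.02 = 20.0 × 22.02 = 440.4 mL.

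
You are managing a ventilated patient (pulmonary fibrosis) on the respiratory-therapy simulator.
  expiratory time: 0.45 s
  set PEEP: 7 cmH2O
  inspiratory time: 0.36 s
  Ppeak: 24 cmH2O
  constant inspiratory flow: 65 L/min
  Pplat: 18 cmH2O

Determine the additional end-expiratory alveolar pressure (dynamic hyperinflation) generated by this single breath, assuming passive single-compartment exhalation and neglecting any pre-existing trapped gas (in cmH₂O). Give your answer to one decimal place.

1.1

Flow: 65 L/min ÷ 60 = 1.0833 L/s.
Vt = flow × Ti = 1.0833 L/s × 0.36 s × 1000 mL/L = 389.99 mL.
R = (PIP − Pplat)/V̇ = (24 − 18) / 1.0833 = 6.0/1.0833 = 5.539 cmH2O·s/L.
C = Vt/(Pplat − PEEP) = 389.99 / (18 − 7) = 389.99/11.0 = 35.454 mL/cmH2O.
τ = R × C = 5.539 × 0.03545 L/cmH2O = 0.1964 s.
Fraction remaining = e^(−Te/τ) = e^(−0.45/0.1964) = 0.1011; trapped volume = 389.99 × 0.1011 = 39.428 mL.
Additional alveolar pressure from trapping ≈ V_trapped / C = 39.428 / 35.454 = 1.112 cmH2O.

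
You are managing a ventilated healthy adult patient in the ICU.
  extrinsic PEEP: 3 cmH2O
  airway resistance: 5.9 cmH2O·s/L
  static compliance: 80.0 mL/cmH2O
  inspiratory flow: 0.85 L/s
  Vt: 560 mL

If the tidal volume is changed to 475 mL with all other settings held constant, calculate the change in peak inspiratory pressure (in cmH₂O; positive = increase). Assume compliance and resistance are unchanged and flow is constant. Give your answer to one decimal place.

PIP = Vt/C + R·V̇ + PEEP (constant-flow equation of motion).
Only the elastic term changes: ΔPIP = ΔVt / C = (475 − 560) / 80.0 = -1.063 cmH2O.

-1.1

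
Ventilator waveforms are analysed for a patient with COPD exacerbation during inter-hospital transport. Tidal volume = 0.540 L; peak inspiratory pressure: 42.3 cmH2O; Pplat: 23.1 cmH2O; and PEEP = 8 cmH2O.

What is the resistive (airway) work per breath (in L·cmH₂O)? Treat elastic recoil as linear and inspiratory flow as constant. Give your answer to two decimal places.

10.37

With constant inspiratory flow the resistive pressure is constant at PIP − Pplat = 42.3 − 23.1 = 19.2 cmH2O, so resistive work = 19.2 × 0.540 = 10.368 L·cmH2O.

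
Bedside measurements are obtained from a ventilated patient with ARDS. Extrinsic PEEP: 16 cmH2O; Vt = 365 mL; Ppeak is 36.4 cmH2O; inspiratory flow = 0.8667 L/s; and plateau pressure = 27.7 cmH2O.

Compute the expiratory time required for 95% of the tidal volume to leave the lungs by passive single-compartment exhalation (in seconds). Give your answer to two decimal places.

0.94

R = (PIP − Pplat)/V̇ = (36.4 − 27.7) / 0.8667 = 8.7/0.8667 = 10.038 cmH2O·s/L.
C = Vt/(Pplat − PEEP) = 365.0 / (27.7 − 16) = 365.0/11.7 = 31.197 mL/cmH2O.
τ = R × C = 10.038 × 0.0312 L/cmH2O = 0.3132 s.
t = −τ·ln(1 − 0.95) = −0.3132·ln(0.05) = 0.9383 s.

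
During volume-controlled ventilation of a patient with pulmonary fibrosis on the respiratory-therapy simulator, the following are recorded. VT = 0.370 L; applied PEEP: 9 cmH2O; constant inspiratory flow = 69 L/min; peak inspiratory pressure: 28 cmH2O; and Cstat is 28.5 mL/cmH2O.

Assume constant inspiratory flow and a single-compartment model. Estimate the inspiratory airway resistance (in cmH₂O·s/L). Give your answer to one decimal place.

Flow: 69 L/min ÷ 60 = 1.15 L/s.
Equation of motion (constant flow): PIP = Vt/C + R·V̇ + PEEP.
R·V̇ = PIP − Vt/C − PEEP = 28 − 370/28.5 − 9 = 28 − 12.982 − 9 = 6.018 cmH2O.
R = 6.018 / 1.15 = 5.233 cmH2O·s/L.

5.2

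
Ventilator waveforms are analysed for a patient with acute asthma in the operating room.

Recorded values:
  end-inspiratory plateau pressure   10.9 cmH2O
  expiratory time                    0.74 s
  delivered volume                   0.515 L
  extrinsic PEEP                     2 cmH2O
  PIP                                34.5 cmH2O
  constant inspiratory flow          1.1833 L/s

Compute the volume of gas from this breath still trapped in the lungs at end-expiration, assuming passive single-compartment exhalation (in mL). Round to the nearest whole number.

R = (PIP − Pplat)/V̇ = (34.5 − 10.9) / 1.1833 = 23.6/1.1833 = 19.944 cmH2O·s/L.
C = Vt/(Pplat − PEEP) = 515.0 / (10.9 − 2) = 515.0/8.9 = 57.865 mL/cmH2O.
τ = R × C = 19.944 × 0.05787 L/cmH2O = 1.154 s.
Fraction remaining = e^(−Te/τ) = e^(−0.74/1.154) = 0.5266.
Trapped volume = 515.0 × 0.5266 = 271.2 mL.

271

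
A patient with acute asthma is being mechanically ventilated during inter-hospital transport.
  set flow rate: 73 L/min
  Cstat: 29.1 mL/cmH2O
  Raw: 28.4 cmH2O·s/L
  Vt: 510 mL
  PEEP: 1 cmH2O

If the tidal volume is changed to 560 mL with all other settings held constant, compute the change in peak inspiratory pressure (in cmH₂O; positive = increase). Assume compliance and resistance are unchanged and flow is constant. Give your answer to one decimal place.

1.7

PIP = Vt/C + R·V̇ + PEEP (constant-flow equation of motion).
Only the elastic term changes: ΔPIP = ΔVt / C = (560 − 510) / 29.1 = 1.718 cmH2O.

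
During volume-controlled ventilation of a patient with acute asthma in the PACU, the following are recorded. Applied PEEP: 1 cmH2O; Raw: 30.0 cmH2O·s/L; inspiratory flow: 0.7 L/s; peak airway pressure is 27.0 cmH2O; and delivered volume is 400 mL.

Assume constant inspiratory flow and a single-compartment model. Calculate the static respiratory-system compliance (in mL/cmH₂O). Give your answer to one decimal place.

Equation of motion (constant flow): PIP = Vt/C + R·V̇ + PEEP.
Vt/C = PIP − R·V̇ − PEEP = 27.0 − 30.0×0.7 − 1 = 27.0 − 21.0 − 1 = 5.0 cmH2O.
C = Vt / 5.0 = 400 / 5.0 = 80.0 mL/cmH2O.

80.0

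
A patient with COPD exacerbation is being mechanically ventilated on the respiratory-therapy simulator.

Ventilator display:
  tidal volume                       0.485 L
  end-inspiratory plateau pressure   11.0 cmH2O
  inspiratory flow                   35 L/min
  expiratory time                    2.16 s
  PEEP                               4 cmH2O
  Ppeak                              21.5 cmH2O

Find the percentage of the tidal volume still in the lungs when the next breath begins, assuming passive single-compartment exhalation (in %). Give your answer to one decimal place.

17.7

Flow: 35 L/min ÷ 60 = 0.5833 L/s.
R = (PIP − Pplat)/V̇ = (21.5 − 11.0) / 0.5833 = 10.5/0.5833 = 18.001 cmH2O·s/L.
C = Vt/(Pplat − PEEP) = 485.0 / (11.0 − 4) = 485.0/7.0 = 69.286 mL/cmH2O.
τ = R × C = 18.001 × 0.06929 L/cmH2O = 1.247 s.
Fraction remaining at end-expiration = e^(−Te/τ) = e^(−2.16/1.247) = 0.1769 → 17.69%.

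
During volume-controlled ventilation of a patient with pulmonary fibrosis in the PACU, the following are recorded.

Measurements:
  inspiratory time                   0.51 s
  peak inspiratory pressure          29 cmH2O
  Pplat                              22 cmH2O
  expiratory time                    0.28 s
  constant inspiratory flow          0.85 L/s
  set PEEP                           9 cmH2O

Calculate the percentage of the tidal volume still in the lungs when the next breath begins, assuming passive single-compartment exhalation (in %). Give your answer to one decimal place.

36.1

Vt = flow × Ti = 0.85 L/s × 0.51 s × 1000 mL/L = 433.5 mL.
R = (PIP − Pplat)/V̇ = (29 − 22) / 0.85 = 7.0/0.85 = 8.235 cmH2O·s/L.
C = Vt/(Pplat − PEEP) = 433.5 / (22 − 9) = 433.5/13.0 = 33.346 mL/cmH2O.
τ = R × C = 8.235 × 0.03335 L/cmH2O = 0.2746 s.
Fraction remaining at end-expiration = e^(−Te/τ) = e^(−0.28/0.2746) = 0.3607 → 36.07%.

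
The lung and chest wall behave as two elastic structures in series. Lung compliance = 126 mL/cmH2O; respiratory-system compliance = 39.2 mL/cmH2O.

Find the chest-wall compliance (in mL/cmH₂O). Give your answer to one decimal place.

1/Ccw = 1/Crs − 1/CL.
1/Ccw = 1/39.2 − 1/126 = 0.01757.
Ccw = 56.915 mL/cmH2O.

56.9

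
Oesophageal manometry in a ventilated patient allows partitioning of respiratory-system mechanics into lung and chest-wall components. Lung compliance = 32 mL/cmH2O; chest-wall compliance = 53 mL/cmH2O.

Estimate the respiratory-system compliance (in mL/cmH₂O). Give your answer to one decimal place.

Lung and chest wall are elastances in series: 1/Crs = 1/CL + 1/Ccw.
1/Crs = 1/32 + 1/53 = 0.05012.
Crs = 19.952 mL/cmH2O.

20.0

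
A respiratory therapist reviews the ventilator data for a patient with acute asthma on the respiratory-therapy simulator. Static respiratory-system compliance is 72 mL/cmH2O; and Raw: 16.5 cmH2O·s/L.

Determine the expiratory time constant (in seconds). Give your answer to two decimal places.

1.19

τ = R × C = 16.5 × 72 mL/cmH2O = 16.5 × 0.072 L/cmH2O = 1.188 s.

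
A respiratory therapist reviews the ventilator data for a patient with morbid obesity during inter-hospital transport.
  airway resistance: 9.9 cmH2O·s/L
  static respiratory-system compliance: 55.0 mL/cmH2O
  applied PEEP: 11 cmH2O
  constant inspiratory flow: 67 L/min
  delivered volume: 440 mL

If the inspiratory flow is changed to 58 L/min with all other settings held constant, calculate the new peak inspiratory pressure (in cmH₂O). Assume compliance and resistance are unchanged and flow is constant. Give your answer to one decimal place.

28.6

Flow: 67 L/min ÷ 60 = 1.1167 L/s.
New flow: 58 L/min ÷ 60 = 0.9667 L/s.
PIP = Vt/C + R·V̇ + PEEP (constant-flow equation of motion).
Only the resistive term changes: ΔPIP = R × ΔV̇ = 9.9 × (0.9667 − 1.1167) = 9.9 × -0.15 = -1.485 cmH2O.
Original PIP = 440/55.0 + 9.9×1.1167 + 11 = 30.055 cmH2O; new PIP = 30.055 + (-1.485) = 28.57 cmH2O.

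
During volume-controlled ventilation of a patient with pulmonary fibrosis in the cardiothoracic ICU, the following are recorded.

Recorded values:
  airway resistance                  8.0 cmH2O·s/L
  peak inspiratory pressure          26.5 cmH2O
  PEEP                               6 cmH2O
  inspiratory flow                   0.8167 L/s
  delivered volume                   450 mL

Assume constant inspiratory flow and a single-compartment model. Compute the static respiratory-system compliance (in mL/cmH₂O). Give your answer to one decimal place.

Equation of motion (constant flow): PIP = Vt/C + R·V̇ + PEEP.
Vt/C = PIP − R·V̇ − PEEP = 26.5 − 8.0×0.8167 − 6 = 26.5 − 6.534 − 6 = 13.966 cmH2O.
C = Vt / 13.966 = 450 / 13.966 = 32.221 mL/cmH2O.

32.2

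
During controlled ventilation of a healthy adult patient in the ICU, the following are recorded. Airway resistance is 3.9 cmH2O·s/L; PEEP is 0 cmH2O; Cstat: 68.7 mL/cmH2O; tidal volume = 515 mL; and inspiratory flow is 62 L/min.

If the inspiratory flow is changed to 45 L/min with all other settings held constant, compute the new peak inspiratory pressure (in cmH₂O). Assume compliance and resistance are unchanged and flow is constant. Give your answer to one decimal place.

Flow: 62 L/min ÷ 60 = 1.0333 L/s.
New flow: 45 L/min ÷ 60 = 0.75 L/s.
PIP = Vt/C + R·V̇ + PEEP (constant-flow equation of motion).
Only the resistive term changes: ΔPIP = R × ΔV̇ = 3.9 × (0.75 − 1.0333) = 3.9 × -0.2833 = -1.105 cmH2O.
Original PIP = 515/68.7 + 3.9×1.0333 + 0 = 11.526 cmH2O; new PIP = 11.526 + (-1.105) = 10.421 cmH2O.

10.4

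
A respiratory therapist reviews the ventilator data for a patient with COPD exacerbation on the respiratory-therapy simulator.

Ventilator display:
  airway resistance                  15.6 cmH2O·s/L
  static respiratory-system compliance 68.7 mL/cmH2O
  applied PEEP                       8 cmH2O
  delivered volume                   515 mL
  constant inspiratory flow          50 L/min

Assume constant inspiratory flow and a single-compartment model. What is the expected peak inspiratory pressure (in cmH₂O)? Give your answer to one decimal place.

28.5

Flow: 50 L/min ÷ 60 = 0.8333 L/s.
Equation of motion (constant flow): PIP = Vt/C + R·V̇ + PEEP.
PIP = 515/68.7 + 15.6×0.8333 + 8 = 7.496 + 12.999 + 8 = 28.495 cmH2O.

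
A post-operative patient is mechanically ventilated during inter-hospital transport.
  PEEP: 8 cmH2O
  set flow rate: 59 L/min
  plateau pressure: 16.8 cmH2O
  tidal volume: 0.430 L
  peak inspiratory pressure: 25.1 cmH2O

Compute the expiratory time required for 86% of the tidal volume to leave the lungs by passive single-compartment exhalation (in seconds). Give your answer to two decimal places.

Flow: 59 L/min ÷ 60 = 0.9833 L/s.
R = (PIP − Pplat)/V̇ = (25.1 − 16.8) / 0.9833 = 8.3/0.9833 = 8.441 cmH2O·s/L.
C = Vt/(Pplat − PEEP) = 430.0 / (16.8 − 8) = 430.0/8.8 = 48.864 mL/cmH2O.
τ = R × C = 8.441 × 0.04886 L/cmH2O = 0.4124 s.
t = −τ·ln(1 − 0.86) = −0.4124·ln(0.14) = 0.8108 s.

0.81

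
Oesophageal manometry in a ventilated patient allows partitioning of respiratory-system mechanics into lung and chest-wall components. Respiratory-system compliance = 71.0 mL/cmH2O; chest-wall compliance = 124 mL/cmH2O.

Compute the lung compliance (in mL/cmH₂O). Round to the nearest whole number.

166

1/CL = 1/Crs − 1/Ccw.
1/CL = 1/71.0 − 1/124 = 0.00602.
CL = 166.11 mL/cmH2O.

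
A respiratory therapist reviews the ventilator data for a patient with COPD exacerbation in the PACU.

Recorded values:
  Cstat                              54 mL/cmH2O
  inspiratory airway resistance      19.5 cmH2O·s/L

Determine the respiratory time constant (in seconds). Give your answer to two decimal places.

τ = R × C = 19.5 × 54 mL/cmH2O = 19.5 × 0.054 L/cmH2O = 1.053 s.

1.05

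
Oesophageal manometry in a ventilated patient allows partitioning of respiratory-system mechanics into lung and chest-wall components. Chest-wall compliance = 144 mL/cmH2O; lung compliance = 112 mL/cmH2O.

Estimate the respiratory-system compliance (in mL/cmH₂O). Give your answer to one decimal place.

Lung and chest wall are elastances in series: 1/Crs = 1/CL + 1/Ccw.
1/Crs = 1/112 + 1/144 = 0.01587.
Crs = 63.012 mL/cmH2O.

63.0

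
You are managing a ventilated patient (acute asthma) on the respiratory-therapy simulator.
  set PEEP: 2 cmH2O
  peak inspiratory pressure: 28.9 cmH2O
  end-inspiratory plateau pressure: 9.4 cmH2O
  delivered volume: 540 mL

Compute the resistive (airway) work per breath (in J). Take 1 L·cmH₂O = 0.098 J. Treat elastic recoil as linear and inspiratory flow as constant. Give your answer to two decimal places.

With constant inspiratory flow the resistive pressure is constant at PIP − Pplat = 28.9 − 9.4 = 19.5 cmH2O, so resistive work = 19.5 × 0.540 = 10.53 L·cmH2O.
× 0.098 J/(L·cmH2O) → 1.032 J.

1.03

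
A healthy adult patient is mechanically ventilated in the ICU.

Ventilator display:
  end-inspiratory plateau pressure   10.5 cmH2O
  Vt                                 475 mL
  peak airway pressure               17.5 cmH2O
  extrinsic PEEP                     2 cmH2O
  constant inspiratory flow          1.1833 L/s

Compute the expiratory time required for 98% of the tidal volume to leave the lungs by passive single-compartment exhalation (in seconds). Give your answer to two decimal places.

R = (PIP − Pplat)/V̇ = (17.5 − 10.5) / 1.1833 = 7.0/1.1833 = 5.916 cmH2O·s/L.
C = Vt/(Pplat − PEEP) = 475.0 / (10.5 − 2) = 475.0/8.5 = 55.882 mL/cmH2O.
τ = R × C = 5.916 × 0.05588 L/cmH2O = 0.3306 s.
t = −τ·ln(1 − 0.98) = −0.3306·ln(0.02) = 1.293 s.

1.29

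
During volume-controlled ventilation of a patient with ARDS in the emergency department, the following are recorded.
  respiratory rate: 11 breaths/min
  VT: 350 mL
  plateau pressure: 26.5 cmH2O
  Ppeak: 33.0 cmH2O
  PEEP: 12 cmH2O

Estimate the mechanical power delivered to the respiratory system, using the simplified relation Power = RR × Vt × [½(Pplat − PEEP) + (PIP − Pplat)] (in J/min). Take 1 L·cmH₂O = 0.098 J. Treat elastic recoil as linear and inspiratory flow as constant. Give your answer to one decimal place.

Per-breath work = Vt × [½(Pplat−PEEP) + (PIP−Pplat)] = 0.350 × [0.5×14.5 + 6.5] = 0.350 × 13.75 = 4.813 L·cmH2O.
Power = 11 × 4.813 = 52.943 L·cmH2O/min.
× 0.098 J/(L·cmH2O) → 5.188 J/min.

5.2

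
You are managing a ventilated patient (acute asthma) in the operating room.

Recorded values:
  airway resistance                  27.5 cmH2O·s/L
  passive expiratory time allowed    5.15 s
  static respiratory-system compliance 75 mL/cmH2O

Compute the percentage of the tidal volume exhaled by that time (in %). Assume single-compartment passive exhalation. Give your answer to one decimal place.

91.8

τ = R × C = 27.5 × 75 mL/cmH2O = 27.5 × 0.075 L/cmH2O = 2.063 s.
Passive exhalation: V(t)/V₀ = e^(−t/τ) = e^(−5.15/2.063) = 0.08238.
Fraction exhaled = 1 − 0.08238 = 0.9176 → 91.76%.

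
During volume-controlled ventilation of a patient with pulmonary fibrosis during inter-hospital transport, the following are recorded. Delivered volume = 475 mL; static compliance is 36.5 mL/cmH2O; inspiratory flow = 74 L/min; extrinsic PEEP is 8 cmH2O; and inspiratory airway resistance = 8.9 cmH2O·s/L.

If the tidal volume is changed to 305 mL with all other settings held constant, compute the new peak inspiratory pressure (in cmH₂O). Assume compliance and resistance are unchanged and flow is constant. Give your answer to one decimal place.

Flow: 74 L/min ÷ 60 = 1.2333 L/s.
PIP = Vt/C + R·V̇ + PEEP (constant-flow equation of motion).
Only the elastic term changes: ΔPIP = ΔVt / C = (305 − 475) / 36.5 = -4.658 cmH2O.
Original PIP = 475/36.5 + 8.9×1.2333 + 8 = 31.99 cmH2O; new PIP = 31.99 + (-4.658) = 27.332 cmH2O.

27.3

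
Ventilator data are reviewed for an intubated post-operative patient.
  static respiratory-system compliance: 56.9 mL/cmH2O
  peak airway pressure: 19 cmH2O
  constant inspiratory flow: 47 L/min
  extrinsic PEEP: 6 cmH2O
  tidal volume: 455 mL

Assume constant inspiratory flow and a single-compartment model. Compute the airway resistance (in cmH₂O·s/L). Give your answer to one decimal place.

6.4

Flow: 47 L/min ÷ 60 = 0.7833 L/s.
Equation of motion (constant flow): PIP = Vt/C + R·V̇ + PEEP.
R·V̇ = PIP − Vt/C − PEEP = 19 − 455/56.9 − 6 = 19 − 7.996 − 6 = 5.004 cmH2O.
R = 5.004 / 0.7833 = 6.388 cmH2O·s/L.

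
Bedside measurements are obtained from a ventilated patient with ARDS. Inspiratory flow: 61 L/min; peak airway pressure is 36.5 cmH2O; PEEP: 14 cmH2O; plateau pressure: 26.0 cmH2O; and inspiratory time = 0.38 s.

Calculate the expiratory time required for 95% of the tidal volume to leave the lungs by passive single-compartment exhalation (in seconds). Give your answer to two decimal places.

Flow: 61 L/min ÷ 60 = 1.0167 L/s.
Vt = flow × Ti = 1.0167 L/s × 0.38 s × 1000 mL/L = 386.35 mL.
R = (PIP − Pplat)/V̇ = (36.5 − 26.0) / 1.0167 = 10.5/1.0167 = 10.328 cmH2O·s/L.
C = Vt/(Pplat − PEEP) = 386.35 / (26.0 − 14) = 386.35/12.0 = 32.196 mL/cmH2O.
τ = R × C = 10.328 × 0.0322 L/cmH2O = 0.3326 s.
t = −τ·ln(1 − 0.95) = −0.3326·ln(0.05) = 0.9964 s.

1.00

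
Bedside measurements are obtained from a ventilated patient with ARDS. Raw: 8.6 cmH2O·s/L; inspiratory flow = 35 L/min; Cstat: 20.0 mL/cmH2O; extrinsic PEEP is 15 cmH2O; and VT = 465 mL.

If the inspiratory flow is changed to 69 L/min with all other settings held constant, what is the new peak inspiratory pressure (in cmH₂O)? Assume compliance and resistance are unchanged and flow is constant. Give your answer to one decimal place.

48.1

Flow: 35 L/min ÷ 60 = 0.5833 L/s.
New flow: 69 L/min ÷ 60 = 1.15 L/s.
PIP = Vt/C + R·V̇ + PEEP (constant-flow equation of motion).
Only the resistive term changes: ΔPIP = R × ΔV̇ = 8.6 × (1.15 − 0.5833) = 8.6 × 0.5667 = 4.874 cmH2O.
Original PIP = 465/20.0 + 8.6×0.5833 + 15 = 43.266 cmH2O; new PIP = 43.266 + (4.874) = 48.14 cmH2O.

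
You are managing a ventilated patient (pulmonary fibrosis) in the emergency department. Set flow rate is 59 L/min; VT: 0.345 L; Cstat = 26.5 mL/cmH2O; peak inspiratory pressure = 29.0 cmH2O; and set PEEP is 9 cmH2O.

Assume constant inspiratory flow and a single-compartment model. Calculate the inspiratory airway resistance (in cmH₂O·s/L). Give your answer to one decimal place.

Flow: 59 L/min ÷ 60 = 0.9833 L/s.
Equation of motion (constant flow): PIP = Vt/C + R·V̇ + PEEP.
R·V̇ = PIP − Vt/C − PEEP = 29.0 − 345/26.5 − 9 = 29.0 − 13.019 − 9 = 6.981 cmH2O.
R = 6.981 / 0.9833 = 7.1 cmH2O·s/L.

7.1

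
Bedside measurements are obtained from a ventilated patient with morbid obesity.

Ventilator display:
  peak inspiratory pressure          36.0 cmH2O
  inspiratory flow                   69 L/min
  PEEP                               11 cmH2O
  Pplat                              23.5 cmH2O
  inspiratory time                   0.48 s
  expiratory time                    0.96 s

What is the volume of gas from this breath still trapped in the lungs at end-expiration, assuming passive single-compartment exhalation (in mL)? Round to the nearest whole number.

75

Flow: 69 L/min ÷ 60 = 1.15 L/s.
Vt = flow × Ti = 1.15 L/s × 0.48 s × 1000 mL/L = 552.0 mL.
R = (PIP − Pplat)/V̇ = (36.0 − 23.5) / 1.15 = 12.5/1.15 = 10.87 cmH2O·s/L.
C = Vt/(Pplat − PEEP) = 552.0 / (23.5 − 11) = 552.0/12.5 = 44.16 mL/cmH2O.
τ = R × C = 10.87 × 0.04416 L/cmH2O = 0.48 s.
Fraction remaining = e^(−Te/τ) = e^(−0.96/0.48) = 0.1353.
Trapped volume = 552.0 × 0.1353 = 74.686 mL.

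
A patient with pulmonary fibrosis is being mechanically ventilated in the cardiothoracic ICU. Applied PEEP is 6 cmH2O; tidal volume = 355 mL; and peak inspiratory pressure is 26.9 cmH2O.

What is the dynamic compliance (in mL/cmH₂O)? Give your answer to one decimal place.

17.0

Dynamic compliance = Vt / (PIP − PEEP) = 355 / (26.9 − 6) = 355 / 20.9 = 16.986 mL/cmH2O.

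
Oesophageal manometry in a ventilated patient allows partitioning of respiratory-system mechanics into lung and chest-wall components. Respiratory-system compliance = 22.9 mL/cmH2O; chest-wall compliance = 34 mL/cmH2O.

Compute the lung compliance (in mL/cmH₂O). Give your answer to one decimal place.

70.1

1/CL = 1/Crs − 1/Ccw.
1/CL = 1/22.9 − 1/34 = 0.01426.
CL = 70.126 mL/cmH2O.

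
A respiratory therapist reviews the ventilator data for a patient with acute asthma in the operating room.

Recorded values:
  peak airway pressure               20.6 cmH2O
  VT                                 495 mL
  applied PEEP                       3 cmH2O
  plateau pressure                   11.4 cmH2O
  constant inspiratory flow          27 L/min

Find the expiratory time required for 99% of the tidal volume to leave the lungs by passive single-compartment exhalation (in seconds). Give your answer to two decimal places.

5.55

Flow: 27 L/min ÷ 60 = 0.45 L/s.
R = (PIP − Pplat)/V̇ = (20.6 − 11.4) / 0.45 = 9.2/0.45 = 20.444 cmH2O·s/L.
C = Vt/(Pplat − PEEP) = 495.0 / (11.4 − 3) = 495.0/8.4 = 58.929 mL/cmH2O.
τ = R × C = 20.444 × 0.05893 L/cmH2O = 1.205 s.
t = −τ·ln(1 − 0.99) = −1.205·ln(0.01) = 5.549 s.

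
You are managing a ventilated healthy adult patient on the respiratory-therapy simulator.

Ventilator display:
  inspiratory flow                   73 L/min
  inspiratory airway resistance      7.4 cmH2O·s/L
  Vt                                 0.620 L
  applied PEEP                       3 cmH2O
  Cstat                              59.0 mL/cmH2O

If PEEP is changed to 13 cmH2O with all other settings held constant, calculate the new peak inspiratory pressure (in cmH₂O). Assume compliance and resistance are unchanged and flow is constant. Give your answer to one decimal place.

32.5

Flow: 73 L/min ÷ 60 = 1.2167 L/s.
PIP = Vt/C + R·V̇ + PEEP (constant-flow equation of motion).
Only the baseline term changes: ΔPIP = ΔPEEP = 13 − 3 = 10.0 cmH2O.
Original PIP = 620/59.0 + 7.4×1.2167 + 3 = 22.512 cmH2O; new PIP = 22.512 + (10.0) = 32.512 cmH2O.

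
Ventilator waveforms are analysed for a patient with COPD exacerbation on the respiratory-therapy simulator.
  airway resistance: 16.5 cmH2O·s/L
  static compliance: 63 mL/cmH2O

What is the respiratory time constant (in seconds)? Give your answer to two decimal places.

τ = R × C = 16.5 × 63 mL/cmH2O = 16.5 × 0.063 L/cmH2O = 1.04 s.

1.04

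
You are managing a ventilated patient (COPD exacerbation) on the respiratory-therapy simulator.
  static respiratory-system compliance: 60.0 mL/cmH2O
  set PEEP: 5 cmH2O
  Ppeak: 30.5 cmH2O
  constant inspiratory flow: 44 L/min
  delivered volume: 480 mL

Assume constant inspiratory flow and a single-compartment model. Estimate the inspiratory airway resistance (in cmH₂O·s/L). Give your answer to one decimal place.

23.9

Flow: 44 L/min ÷ 60 = 0.7333 L/s.
Equation of motion (constant flow): PIP = Vt/C + R·V̇ + PEEP.
R·V̇ = PIP − Vt/C − PEEP = 30.5 − 480/60.0 − 5 = 30.5 − 8.0 − 5 = 17.5 cmH2O.
R = 17.5 / 0.7333 = 23.865 cmH2O·s/L.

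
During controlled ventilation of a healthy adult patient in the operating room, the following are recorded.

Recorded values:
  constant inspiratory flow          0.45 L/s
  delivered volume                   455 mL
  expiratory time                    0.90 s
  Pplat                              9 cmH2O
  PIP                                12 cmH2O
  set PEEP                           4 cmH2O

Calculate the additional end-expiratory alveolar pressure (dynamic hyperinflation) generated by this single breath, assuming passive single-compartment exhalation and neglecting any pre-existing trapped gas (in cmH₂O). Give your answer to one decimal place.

R = (PIP − Pplat)/V̇ = (12 − 9) / 0.45 = 3.0/0.45 = 6.667 cmH2O·s/L.
C = Vt/(Pplat − PEEP) = 455.0 / (9 − 4) = 455.0/5.0 = 91.0 mL/cmH2O.
τ = R × C = 6.667 × 0.091 L/cmH2O = 0.6067 s.
Fraction remaining = e^(−Te/τ) = e^(−0.90/0.6067) = 0.2269; trapped volume = 455.0 × 0.2269 = 103.24 mL.
Additional alveolar pressure from trapping ≈ V_trapped / C = 103.24 / 91.0 = 1.135 cmH2O.

1.1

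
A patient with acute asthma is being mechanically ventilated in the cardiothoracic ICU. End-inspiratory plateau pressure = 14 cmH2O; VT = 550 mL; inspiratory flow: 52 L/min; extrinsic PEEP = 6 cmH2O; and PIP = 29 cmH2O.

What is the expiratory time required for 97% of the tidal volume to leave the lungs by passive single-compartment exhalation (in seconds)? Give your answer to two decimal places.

4.17

Flow: 52 L/min ÷ 60 = 0.8667 L/s.
R = (PIP − Pplat)/V̇ = (29 − 14) / 0.8667 = 15.0/0.8667 = 17.307 cmH2O·s/L.
C = Vt/(Pplat − PEEP) = 550.0 / (14 − 6) = 550.0/8.0 = 68.75 mL/cmH2O.
τ = R × C = 17.307 × 0.06875 L/cmH2O = 1.19 s.
t = −τ·ln(1 − 0.97) = −1.19·ln(0.03) = 4.173 s.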